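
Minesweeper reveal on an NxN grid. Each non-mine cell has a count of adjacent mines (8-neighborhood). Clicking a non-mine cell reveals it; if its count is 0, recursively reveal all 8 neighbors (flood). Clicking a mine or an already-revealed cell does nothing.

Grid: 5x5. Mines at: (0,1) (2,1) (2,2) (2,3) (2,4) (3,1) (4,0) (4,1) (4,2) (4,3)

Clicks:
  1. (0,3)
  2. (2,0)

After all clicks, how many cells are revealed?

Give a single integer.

Click 1 (0,3) count=0: revealed 6 new [(0,2) (0,3) (0,4) (1,2) (1,3) (1,4)] -> total=6
Click 2 (2,0) count=2: revealed 1 new [(2,0)] -> total=7

Answer: 7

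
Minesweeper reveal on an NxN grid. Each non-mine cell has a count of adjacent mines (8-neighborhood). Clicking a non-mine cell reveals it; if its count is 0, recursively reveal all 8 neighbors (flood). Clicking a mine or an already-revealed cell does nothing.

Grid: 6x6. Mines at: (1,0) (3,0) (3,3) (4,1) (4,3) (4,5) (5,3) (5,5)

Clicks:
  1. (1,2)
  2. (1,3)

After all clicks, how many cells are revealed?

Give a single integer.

Answer: 17

Derivation:
Click 1 (1,2) count=0: revealed 17 new [(0,1) (0,2) (0,3) (0,4) (0,5) (1,1) (1,2) (1,3) (1,4) (1,5) (2,1) (2,2) (2,3) (2,4) (2,5) (3,4) (3,5)] -> total=17
Click 2 (1,3) count=0: revealed 0 new [(none)] -> total=17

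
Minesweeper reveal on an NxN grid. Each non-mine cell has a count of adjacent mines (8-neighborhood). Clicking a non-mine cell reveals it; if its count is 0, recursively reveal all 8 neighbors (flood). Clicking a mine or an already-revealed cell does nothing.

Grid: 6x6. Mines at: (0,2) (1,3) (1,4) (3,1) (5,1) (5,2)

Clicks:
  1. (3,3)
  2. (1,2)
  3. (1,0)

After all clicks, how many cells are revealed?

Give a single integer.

Answer: 22

Derivation:
Click 1 (3,3) count=0: revealed 15 new [(2,2) (2,3) (2,4) (2,5) (3,2) (3,3) (3,4) (3,5) (4,2) (4,3) (4,4) (4,5) (5,3) (5,4) (5,5)] -> total=15
Click 2 (1,2) count=2: revealed 1 new [(1,2)] -> total=16
Click 3 (1,0) count=0: revealed 6 new [(0,0) (0,1) (1,0) (1,1) (2,0) (2,1)] -> total=22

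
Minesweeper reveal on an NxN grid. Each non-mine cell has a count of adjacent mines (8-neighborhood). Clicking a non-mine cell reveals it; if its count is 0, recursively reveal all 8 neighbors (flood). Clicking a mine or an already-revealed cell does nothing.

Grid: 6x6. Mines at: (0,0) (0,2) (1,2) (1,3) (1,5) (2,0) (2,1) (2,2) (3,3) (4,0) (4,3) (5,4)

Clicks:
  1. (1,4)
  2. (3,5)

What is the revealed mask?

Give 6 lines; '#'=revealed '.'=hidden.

Click 1 (1,4) count=2: revealed 1 new [(1,4)] -> total=1
Click 2 (3,5) count=0: revealed 6 new [(2,4) (2,5) (3,4) (3,5) (4,4) (4,5)] -> total=7

Answer: ......
....#.
....##
....##
....##
......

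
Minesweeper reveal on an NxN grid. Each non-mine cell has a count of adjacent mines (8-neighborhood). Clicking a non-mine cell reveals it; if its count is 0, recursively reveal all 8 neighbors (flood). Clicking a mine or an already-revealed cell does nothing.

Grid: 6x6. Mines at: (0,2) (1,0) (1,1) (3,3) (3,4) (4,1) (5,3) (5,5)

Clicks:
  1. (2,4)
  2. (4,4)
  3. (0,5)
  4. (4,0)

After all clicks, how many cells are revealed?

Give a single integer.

Click 1 (2,4) count=2: revealed 1 new [(2,4)] -> total=1
Click 2 (4,4) count=4: revealed 1 new [(4,4)] -> total=2
Click 3 (0,5) count=0: revealed 8 new [(0,3) (0,4) (0,5) (1,3) (1,4) (1,5) (2,3) (2,5)] -> total=10
Click 4 (4,0) count=1: revealed 1 new [(4,0)] -> total=11

Answer: 11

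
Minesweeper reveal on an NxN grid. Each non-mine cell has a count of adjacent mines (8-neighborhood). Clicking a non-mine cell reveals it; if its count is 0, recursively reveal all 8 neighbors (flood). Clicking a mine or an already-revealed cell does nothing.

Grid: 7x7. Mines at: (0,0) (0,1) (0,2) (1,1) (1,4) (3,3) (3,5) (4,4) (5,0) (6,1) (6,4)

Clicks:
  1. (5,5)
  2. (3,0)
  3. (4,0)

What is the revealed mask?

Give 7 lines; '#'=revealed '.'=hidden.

Click 1 (5,5) count=2: revealed 1 new [(5,5)] -> total=1
Click 2 (3,0) count=0: revealed 9 new [(2,0) (2,1) (2,2) (3,0) (3,1) (3,2) (4,0) (4,1) (4,2)] -> total=10
Click 3 (4,0) count=1: revealed 0 new [(none)] -> total=10

Answer: .......
.......
###....
###....
###....
.....#.
.......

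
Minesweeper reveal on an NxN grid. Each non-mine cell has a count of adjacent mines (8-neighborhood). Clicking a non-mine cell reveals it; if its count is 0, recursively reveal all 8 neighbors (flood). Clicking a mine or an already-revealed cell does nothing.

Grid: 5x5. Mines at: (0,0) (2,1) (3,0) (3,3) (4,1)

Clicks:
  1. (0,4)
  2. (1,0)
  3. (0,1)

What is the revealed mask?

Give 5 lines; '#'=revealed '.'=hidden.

Answer: .####
#####
..###
.....
.....

Derivation:
Click 1 (0,4) count=0: revealed 11 new [(0,1) (0,2) (0,3) (0,4) (1,1) (1,2) (1,3) (1,4) (2,2) (2,3) (2,4)] -> total=11
Click 2 (1,0) count=2: revealed 1 new [(1,0)] -> total=12
Click 3 (0,1) count=1: revealed 0 new [(none)] -> total=12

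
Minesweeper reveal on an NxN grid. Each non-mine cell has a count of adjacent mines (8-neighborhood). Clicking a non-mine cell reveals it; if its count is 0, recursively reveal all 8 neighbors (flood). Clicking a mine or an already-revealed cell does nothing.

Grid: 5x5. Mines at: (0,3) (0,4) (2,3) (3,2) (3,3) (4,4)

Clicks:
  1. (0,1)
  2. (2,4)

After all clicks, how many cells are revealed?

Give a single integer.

Answer: 14

Derivation:
Click 1 (0,1) count=0: revealed 13 new [(0,0) (0,1) (0,2) (1,0) (1,1) (1,2) (2,0) (2,1) (2,2) (3,0) (3,1) (4,0) (4,1)] -> total=13
Click 2 (2,4) count=2: revealed 1 new [(2,4)] -> total=14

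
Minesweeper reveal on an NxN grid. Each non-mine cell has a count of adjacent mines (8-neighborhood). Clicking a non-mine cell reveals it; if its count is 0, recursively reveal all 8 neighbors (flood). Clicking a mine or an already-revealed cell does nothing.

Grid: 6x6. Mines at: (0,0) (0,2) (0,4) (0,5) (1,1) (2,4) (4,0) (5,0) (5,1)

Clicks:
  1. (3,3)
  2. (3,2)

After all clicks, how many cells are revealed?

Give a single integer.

Answer: 17

Derivation:
Click 1 (3,3) count=1: revealed 1 new [(3,3)] -> total=1
Click 2 (3,2) count=0: revealed 16 new [(2,1) (2,2) (2,3) (3,1) (3,2) (3,4) (3,5) (4,1) (4,2) (4,3) (4,4) (4,5) (5,2) (5,3) (5,4) (5,5)] -> total=17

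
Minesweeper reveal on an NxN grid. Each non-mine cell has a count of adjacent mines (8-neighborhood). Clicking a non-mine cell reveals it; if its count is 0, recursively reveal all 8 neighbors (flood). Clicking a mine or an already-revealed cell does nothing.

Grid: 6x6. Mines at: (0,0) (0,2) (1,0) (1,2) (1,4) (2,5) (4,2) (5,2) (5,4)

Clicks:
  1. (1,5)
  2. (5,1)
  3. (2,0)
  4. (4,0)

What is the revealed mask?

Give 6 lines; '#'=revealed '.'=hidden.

Click 1 (1,5) count=2: revealed 1 new [(1,5)] -> total=1
Click 2 (5,1) count=2: revealed 1 new [(5,1)] -> total=2
Click 3 (2,0) count=1: revealed 1 new [(2,0)] -> total=3
Click 4 (4,0) count=0: revealed 6 new [(2,1) (3,0) (3,1) (4,0) (4,1) (5,0)] -> total=9

Answer: ......
.....#
##....
##....
##....
##....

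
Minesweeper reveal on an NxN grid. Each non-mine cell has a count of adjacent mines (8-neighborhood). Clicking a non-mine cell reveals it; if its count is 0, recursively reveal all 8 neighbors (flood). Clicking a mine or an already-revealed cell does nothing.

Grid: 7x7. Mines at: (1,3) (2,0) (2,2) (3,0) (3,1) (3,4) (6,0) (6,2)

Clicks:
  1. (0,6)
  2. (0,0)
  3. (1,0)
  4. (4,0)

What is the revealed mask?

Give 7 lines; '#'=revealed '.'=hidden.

Click 1 (0,6) count=0: revealed 23 new [(0,4) (0,5) (0,6) (1,4) (1,5) (1,6) (2,4) (2,5) (2,6) (3,5) (3,6) (4,3) (4,4) (4,5) (4,6) (5,3) (5,4) (5,5) (5,6) (6,3) (6,4) (6,5) (6,6)] -> total=23
Click 2 (0,0) count=0: revealed 6 new [(0,0) (0,1) (0,2) (1,0) (1,1) (1,2)] -> total=29
Click 3 (1,0) count=1: revealed 0 new [(none)] -> total=29
Click 4 (4,0) count=2: revealed 1 new [(4,0)] -> total=30

Answer: ###.###
###.###
....###
.....##
#..####
...####
...####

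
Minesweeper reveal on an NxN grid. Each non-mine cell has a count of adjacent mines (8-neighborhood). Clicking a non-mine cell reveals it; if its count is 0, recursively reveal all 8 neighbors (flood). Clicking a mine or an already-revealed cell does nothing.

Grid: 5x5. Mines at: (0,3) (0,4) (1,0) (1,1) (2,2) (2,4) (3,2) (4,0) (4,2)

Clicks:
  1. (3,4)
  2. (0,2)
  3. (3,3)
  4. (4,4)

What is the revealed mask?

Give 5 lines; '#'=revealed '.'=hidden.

Click 1 (3,4) count=1: revealed 1 new [(3,4)] -> total=1
Click 2 (0,2) count=2: revealed 1 new [(0,2)] -> total=2
Click 3 (3,3) count=4: revealed 1 new [(3,3)] -> total=3
Click 4 (4,4) count=0: revealed 2 new [(4,3) (4,4)] -> total=5

Answer: ..#..
.....
.....
...##
...##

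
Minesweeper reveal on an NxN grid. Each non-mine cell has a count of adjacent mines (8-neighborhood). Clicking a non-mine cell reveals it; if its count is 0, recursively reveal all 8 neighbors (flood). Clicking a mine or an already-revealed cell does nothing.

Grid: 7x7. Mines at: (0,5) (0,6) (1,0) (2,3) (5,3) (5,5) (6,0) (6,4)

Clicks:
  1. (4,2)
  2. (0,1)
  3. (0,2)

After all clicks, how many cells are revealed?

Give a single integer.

Click 1 (4,2) count=1: revealed 1 new [(4,2)] -> total=1
Click 2 (0,1) count=1: revealed 1 new [(0,1)] -> total=2
Click 3 (0,2) count=0: revealed 7 new [(0,2) (0,3) (0,4) (1,1) (1,2) (1,3) (1,4)] -> total=9

Answer: 9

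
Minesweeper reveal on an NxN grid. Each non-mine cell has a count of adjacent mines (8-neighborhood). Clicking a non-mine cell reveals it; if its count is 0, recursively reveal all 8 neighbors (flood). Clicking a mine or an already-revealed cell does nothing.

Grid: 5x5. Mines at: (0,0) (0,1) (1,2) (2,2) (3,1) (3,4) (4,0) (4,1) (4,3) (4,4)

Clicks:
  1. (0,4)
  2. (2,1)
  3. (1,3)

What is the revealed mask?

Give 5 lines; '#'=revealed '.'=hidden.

Answer: ...##
...##
.#.##
.....
.....

Derivation:
Click 1 (0,4) count=0: revealed 6 new [(0,3) (0,4) (1,3) (1,4) (2,3) (2,4)] -> total=6
Click 2 (2,1) count=3: revealed 1 new [(2,1)] -> total=7
Click 3 (1,3) count=2: revealed 0 new [(none)] -> total=7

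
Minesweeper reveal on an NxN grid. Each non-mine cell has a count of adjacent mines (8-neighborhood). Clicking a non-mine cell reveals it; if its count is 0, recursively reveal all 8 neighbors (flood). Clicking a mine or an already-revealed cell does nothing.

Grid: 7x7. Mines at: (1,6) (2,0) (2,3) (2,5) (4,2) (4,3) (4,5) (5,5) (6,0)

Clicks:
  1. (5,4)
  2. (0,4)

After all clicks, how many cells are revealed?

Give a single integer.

Answer: 13

Derivation:
Click 1 (5,4) count=3: revealed 1 new [(5,4)] -> total=1
Click 2 (0,4) count=0: revealed 12 new [(0,0) (0,1) (0,2) (0,3) (0,4) (0,5) (1,0) (1,1) (1,2) (1,3) (1,4) (1,5)] -> total=13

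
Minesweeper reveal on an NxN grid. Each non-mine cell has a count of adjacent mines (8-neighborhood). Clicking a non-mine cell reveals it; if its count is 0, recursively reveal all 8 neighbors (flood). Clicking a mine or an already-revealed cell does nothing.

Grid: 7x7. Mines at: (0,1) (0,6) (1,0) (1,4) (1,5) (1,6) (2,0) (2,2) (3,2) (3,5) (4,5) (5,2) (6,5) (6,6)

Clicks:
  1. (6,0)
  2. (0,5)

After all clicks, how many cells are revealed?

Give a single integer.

Answer: 9

Derivation:
Click 1 (6,0) count=0: revealed 8 new [(3,0) (3,1) (4,0) (4,1) (5,0) (5,1) (6,0) (6,1)] -> total=8
Click 2 (0,5) count=4: revealed 1 new [(0,5)] -> total=9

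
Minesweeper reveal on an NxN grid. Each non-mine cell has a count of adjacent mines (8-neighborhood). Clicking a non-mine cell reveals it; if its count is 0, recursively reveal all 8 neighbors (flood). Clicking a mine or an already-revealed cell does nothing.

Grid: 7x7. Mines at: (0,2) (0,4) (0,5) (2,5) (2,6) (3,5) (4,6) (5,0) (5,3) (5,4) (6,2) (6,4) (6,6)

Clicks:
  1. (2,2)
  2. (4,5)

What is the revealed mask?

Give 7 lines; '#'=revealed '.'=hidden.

Click 1 (2,2) count=0: revealed 22 new [(0,0) (0,1) (1,0) (1,1) (1,2) (1,3) (1,4) (2,0) (2,1) (2,2) (2,3) (2,4) (3,0) (3,1) (3,2) (3,3) (3,4) (4,0) (4,1) (4,2) (4,3) (4,4)] -> total=22
Click 2 (4,5) count=3: revealed 1 new [(4,5)] -> total=23

Answer: ##.....
#####..
#####..
#####..
######.
.......
.......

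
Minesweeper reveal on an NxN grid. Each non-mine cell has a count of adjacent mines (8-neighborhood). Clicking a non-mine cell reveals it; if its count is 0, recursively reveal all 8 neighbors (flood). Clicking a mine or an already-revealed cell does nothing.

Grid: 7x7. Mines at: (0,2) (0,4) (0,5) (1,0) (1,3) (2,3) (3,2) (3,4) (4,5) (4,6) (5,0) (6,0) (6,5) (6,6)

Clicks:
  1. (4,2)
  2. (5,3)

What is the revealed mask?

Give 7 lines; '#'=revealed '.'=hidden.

Click 1 (4,2) count=1: revealed 1 new [(4,2)] -> total=1
Click 2 (5,3) count=0: revealed 11 new [(4,1) (4,3) (4,4) (5,1) (5,2) (5,3) (5,4) (6,1) (6,2) (6,3) (6,4)] -> total=12

Answer: .......
.......
.......
.......
.####..
.####..
.####..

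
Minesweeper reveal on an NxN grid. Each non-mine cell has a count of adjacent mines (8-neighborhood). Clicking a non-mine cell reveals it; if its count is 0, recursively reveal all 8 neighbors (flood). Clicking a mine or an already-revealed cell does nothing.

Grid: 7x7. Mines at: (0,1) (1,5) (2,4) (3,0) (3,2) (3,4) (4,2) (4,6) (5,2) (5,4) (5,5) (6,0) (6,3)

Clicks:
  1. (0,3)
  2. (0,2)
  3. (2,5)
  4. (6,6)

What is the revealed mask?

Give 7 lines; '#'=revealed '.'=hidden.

Click 1 (0,3) count=0: revealed 6 new [(0,2) (0,3) (0,4) (1,2) (1,3) (1,4)] -> total=6
Click 2 (0,2) count=1: revealed 0 new [(none)] -> total=6
Click 3 (2,5) count=3: revealed 1 new [(2,5)] -> total=7
Click 4 (6,6) count=1: revealed 1 new [(6,6)] -> total=8

Answer: ..###..
..###..
.....#.
.......
.......
.......
......#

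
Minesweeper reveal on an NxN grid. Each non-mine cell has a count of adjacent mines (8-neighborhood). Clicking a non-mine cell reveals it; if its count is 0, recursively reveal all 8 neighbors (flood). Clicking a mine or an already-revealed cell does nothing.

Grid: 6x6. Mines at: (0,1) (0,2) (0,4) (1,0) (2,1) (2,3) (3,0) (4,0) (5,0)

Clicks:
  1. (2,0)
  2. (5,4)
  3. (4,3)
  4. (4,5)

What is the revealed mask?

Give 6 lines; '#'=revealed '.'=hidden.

Click 1 (2,0) count=3: revealed 1 new [(2,0)] -> total=1
Click 2 (5,4) count=0: revealed 19 new [(1,4) (1,5) (2,4) (2,5) (3,1) (3,2) (3,3) (3,4) (3,5) (4,1) (4,2) (4,3) (4,4) (4,5) (5,1) (5,2) (5,3) (5,4) (5,5)] -> total=20
Click 3 (4,3) count=0: revealed 0 new [(none)] -> total=20
Click 4 (4,5) count=0: revealed 0 new [(none)] -> total=20

Answer: ......
....##
#...##
.#####
.#####
.#####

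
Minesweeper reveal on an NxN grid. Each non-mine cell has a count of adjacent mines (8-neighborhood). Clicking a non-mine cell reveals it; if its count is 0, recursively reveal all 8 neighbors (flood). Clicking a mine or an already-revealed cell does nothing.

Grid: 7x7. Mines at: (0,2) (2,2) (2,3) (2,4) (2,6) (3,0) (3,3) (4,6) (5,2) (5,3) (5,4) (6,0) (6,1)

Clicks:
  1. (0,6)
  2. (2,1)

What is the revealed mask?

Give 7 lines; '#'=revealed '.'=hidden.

Click 1 (0,6) count=0: revealed 8 new [(0,3) (0,4) (0,5) (0,6) (1,3) (1,4) (1,5) (1,6)] -> total=8
Click 2 (2,1) count=2: revealed 1 new [(2,1)] -> total=9

Answer: ...####
...####
.#.....
.......
.......
.......
.......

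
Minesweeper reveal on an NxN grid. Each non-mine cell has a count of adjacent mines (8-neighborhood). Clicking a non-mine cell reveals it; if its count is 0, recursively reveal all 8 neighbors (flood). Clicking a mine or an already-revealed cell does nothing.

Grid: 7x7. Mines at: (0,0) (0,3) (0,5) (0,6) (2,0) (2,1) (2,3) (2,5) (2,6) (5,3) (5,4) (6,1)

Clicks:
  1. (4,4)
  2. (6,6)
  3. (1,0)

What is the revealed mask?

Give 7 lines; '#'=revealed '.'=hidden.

Answer: .......
#......
.......
.....##
....###
.....##
.....##

Derivation:
Click 1 (4,4) count=2: revealed 1 new [(4,4)] -> total=1
Click 2 (6,6) count=0: revealed 8 new [(3,5) (3,6) (4,5) (4,6) (5,5) (5,6) (6,5) (6,6)] -> total=9
Click 3 (1,0) count=3: revealed 1 new [(1,0)] -> total=10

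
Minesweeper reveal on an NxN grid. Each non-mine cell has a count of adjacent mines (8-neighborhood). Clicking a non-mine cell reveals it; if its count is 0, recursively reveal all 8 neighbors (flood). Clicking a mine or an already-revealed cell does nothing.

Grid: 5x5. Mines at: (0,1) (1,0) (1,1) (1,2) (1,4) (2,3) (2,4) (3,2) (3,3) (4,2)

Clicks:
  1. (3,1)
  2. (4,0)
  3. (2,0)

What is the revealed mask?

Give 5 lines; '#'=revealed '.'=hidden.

Answer: .....
.....
##...
##...
##...

Derivation:
Click 1 (3,1) count=2: revealed 1 new [(3,1)] -> total=1
Click 2 (4,0) count=0: revealed 5 new [(2,0) (2,1) (3,0) (4,0) (4,1)] -> total=6
Click 3 (2,0) count=2: revealed 0 new [(none)] -> total=6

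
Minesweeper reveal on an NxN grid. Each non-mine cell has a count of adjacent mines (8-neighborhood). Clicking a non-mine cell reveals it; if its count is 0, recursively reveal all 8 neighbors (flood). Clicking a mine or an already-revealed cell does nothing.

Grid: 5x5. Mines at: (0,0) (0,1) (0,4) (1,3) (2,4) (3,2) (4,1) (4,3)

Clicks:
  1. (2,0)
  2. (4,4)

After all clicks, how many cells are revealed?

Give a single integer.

Click 1 (2,0) count=0: revealed 6 new [(1,0) (1,1) (2,0) (2,1) (3,0) (3,1)] -> total=6
Click 2 (4,4) count=1: revealed 1 new [(4,4)] -> total=7

Answer: 7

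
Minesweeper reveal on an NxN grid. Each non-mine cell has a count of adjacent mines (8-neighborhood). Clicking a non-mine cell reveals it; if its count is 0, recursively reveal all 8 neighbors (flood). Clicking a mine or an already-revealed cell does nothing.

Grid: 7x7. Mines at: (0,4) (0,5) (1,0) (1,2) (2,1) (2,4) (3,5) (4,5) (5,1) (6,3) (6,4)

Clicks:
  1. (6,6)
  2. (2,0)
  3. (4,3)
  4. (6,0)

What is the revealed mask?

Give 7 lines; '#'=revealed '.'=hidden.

Click 1 (6,6) count=0: revealed 4 new [(5,5) (5,6) (6,5) (6,6)] -> total=4
Click 2 (2,0) count=2: revealed 1 new [(2,0)] -> total=5
Click 3 (4,3) count=0: revealed 9 new [(3,2) (3,3) (3,4) (4,2) (4,3) (4,4) (5,2) (5,3) (5,4)] -> total=14
Click 4 (6,0) count=1: revealed 1 new [(6,0)] -> total=15

Answer: .......
.......
#......
..###..
..###..
..#####
#....##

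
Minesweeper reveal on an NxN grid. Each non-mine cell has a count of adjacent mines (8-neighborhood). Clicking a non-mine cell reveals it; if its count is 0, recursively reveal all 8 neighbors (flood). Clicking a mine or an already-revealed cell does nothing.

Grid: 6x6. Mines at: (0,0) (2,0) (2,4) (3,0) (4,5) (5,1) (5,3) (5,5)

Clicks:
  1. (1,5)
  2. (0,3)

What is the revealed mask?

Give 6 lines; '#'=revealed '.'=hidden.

Click 1 (1,5) count=1: revealed 1 new [(1,5)] -> total=1
Click 2 (0,3) count=0: revealed 18 new [(0,1) (0,2) (0,3) (0,4) (0,5) (1,1) (1,2) (1,3) (1,4) (2,1) (2,2) (2,3) (3,1) (3,2) (3,3) (4,1) (4,2) (4,3)] -> total=19

Answer: .#####
.#####
.###..
.###..
.###..
......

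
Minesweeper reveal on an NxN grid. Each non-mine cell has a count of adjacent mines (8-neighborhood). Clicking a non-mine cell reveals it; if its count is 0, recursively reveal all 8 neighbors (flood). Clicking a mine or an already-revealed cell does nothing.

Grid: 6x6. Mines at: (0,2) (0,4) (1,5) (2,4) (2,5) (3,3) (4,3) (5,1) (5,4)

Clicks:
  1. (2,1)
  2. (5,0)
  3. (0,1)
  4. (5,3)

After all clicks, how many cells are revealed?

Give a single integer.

Answer: 16

Derivation:
Click 1 (2,1) count=0: revealed 14 new [(0,0) (0,1) (1,0) (1,1) (1,2) (2,0) (2,1) (2,2) (3,0) (3,1) (3,2) (4,0) (4,1) (4,2)] -> total=14
Click 2 (5,0) count=1: revealed 1 new [(5,0)] -> total=15
Click 3 (0,1) count=1: revealed 0 new [(none)] -> total=15
Click 4 (5,3) count=2: revealed 1 new [(5,3)] -> total=16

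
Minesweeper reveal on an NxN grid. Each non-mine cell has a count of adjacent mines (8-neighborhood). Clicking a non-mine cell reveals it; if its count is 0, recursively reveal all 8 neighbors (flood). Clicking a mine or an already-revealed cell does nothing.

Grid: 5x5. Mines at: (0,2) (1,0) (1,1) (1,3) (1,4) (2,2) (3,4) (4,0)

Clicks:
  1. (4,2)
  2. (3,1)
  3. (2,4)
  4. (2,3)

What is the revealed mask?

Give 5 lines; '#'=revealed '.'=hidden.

Click 1 (4,2) count=0: revealed 6 new [(3,1) (3,2) (3,3) (4,1) (4,2) (4,3)] -> total=6
Click 2 (3,1) count=2: revealed 0 new [(none)] -> total=6
Click 3 (2,4) count=3: revealed 1 new [(2,4)] -> total=7
Click 4 (2,3) count=4: revealed 1 new [(2,3)] -> total=8

Answer: .....
.....
...##
.###.
.###.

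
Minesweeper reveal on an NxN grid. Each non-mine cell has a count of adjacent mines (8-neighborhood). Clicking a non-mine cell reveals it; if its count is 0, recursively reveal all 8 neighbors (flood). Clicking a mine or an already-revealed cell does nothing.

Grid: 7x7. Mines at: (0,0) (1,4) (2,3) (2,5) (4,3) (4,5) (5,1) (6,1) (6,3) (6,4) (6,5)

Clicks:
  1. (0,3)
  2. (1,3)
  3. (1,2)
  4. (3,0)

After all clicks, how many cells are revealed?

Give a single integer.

Click 1 (0,3) count=1: revealed 1 new [(0,3)] -> total=1
Click 2 (1,3) count=2: revealed 1 new [(1,3)] -> total=2
Click 3 (1,2) count=1: revealed 1 new [(1,2)] -> total=3
Click 4 (3,0) count=0: revealed 11 new [(1,0) (1,1) (2,0) (2,1) (2,2) (3,0) (3,1) (3,2) (4,0) (4,1) (4,2)] -> total=14

Answer: 14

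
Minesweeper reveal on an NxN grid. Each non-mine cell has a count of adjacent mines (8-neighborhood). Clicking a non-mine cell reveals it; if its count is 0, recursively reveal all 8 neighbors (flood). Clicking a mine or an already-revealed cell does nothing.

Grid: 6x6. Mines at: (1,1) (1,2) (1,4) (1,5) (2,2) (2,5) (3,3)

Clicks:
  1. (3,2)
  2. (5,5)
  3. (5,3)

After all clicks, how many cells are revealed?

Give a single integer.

Answer: 19

Derivation:
Click 1 (3,2) count=2: revealed 1 new [(3,2)] -> total=1
Click 2 (5,5) count=0: revealed 18 new [(2,0) (2,1) (3,0) (3,1) (3,4) (3,5) (4,0) (4,1) (4,2) (4,3) (4,4) (4,5) (5,0) (5,1) (5,2) (5,3) (5,4) (5,5)] -> total=19
Click 3 (5,3) count=0: revealed 0 new [(none)] -> total=19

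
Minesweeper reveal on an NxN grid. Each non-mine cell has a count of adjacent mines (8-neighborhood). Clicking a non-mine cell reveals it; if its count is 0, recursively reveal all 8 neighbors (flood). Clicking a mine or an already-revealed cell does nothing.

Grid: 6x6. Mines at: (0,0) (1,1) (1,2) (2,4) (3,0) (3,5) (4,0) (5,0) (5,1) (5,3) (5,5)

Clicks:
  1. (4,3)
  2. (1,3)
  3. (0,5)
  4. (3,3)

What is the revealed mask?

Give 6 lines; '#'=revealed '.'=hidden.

Answer: ...###
...###
......
...#..
...#..
......

Derivation:
Click 1 (4,3) count=1: revealed 1 new [(4,3)] -> total=1
Click 2 (1,3) count=2: revealed 1 new [(1,3)] -> total=2
Click 3 (0,5) count=0: revealed 5 new [(0,3) (0,4) (0,5) (1,4) (1,5)] -> total=7
Click 4 (3,3) count=1: revealed 1 new [(3,3)] -> total=8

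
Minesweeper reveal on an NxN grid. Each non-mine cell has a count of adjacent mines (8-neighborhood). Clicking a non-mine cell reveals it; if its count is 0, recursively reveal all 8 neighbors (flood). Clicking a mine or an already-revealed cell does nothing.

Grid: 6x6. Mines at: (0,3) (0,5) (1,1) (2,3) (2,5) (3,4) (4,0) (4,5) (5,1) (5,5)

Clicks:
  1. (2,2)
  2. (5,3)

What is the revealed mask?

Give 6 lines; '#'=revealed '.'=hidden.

Click 1 (2,2) count=2: revealed 1 new [(2,2)] -> total=1
Click 2 (5,3) count=0: revealed 6 new [(4,2) (4,3) (4,4) (5,2) (5,3) (5,4)] -> total=7

Answer: ......
......
..#...
......
..###.
..###.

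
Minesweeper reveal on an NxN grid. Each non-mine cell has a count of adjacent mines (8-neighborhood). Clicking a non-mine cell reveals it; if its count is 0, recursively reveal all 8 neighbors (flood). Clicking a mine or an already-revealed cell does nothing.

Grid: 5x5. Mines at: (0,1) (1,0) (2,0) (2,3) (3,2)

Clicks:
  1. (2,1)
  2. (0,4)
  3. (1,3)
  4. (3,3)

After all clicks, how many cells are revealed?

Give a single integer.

Answer: 8

Derivation:
Click 1 (2,1) count=3: revealed 1 new [(2,1)] -> total=1
Click 2 (0,4) count=0: revealed 6 new [(0,2) (0,3) (0,4) (1,2) (1,3) (1,4)] -> total=7
Click 3 (1,3) count=1: revealed 0 new [(none)] -> total=7
Click 4 (3,3) count=2: revealed 1 new [(3,3)] -> total=8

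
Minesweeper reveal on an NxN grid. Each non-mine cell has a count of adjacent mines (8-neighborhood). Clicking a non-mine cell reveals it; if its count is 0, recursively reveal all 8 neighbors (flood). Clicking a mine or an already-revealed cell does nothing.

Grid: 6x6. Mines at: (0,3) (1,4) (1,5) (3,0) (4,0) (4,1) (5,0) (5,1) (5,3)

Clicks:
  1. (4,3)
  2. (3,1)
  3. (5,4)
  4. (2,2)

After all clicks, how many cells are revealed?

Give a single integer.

Click 1 (4,3) count=1: revealed 1 new [(4,3)] -> total=1
Click 2 (3,1) count=3: revealed 1 new [(3,1)] -> total=2
Click 3 (5,4) count=1: revealed 1 new [(5,4)] -> total=3
Click 4 (2,2) count=0: revealed 21 new [(0,0) (0,1) (0,2) (1,0) (1,1) (1,2) (1,3) (2,0) (2,1) (2,2) (2,3) (2,4) (2,5) (3,2) (3,3) (3,4) (3,5) (4,2) (4,4) (4,5) (5,5)] -> total=24

Answer: 24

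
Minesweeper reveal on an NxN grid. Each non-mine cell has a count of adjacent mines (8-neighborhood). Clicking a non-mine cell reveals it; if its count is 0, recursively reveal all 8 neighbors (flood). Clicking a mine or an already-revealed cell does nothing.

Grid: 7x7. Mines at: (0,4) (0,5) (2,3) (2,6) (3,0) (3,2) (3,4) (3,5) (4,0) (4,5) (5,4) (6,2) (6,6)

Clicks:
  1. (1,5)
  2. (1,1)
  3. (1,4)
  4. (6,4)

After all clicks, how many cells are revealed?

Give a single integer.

Click 1 (1,5) count=3: revealed 1 new [(1,5)] -> total=1
Click 2 (1,1) count=0: revealed 11 new [(0,0) (0,1) (0,2) (0,3) (1,0) (1,1) (1,2) (1,3) (2,0) (2,1) (2,2)] -> total=12
Click 3 (1,4) count=3: revealed 1 new [(1,4)] -> total=13
Click 4 (6,4) count=1: revealed 1 new [(6,4)] -> total=14

Answer: 14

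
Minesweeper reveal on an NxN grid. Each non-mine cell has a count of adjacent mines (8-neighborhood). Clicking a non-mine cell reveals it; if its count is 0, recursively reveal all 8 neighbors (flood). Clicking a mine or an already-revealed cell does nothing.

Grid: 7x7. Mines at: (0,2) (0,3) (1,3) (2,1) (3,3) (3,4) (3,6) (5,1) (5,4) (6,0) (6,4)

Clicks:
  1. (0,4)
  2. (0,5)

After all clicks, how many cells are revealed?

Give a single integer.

Answer: 9

Derivation:
Click 1 (0,4) count=2: revealed 1 new [(0,4)] -> total=1
Click 2 (0,5) count=0: revealed 8 new [(0,5) (0,6) (1,4) (1,5) (1,6) (2,4) (2,5) (2,6)] -> total=9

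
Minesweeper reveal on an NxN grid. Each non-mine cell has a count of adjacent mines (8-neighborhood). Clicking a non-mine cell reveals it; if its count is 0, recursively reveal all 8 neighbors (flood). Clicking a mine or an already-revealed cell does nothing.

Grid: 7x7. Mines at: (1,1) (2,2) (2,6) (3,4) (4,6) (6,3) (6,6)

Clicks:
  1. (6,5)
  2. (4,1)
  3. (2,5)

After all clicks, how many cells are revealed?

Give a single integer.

Click 1 (6,5) count=1: revealed 1 new [(6,5)] -> total=1
Click 2 (4,1) count=0: revealed 17 new [(2,0) (2,1) (3,0) (3,1) (3,2) (3,3) (4,0) (4,1) (4,2) (4,3) (5,0) (5,1) (5,2) (5,3) (6,0) (6,1) (6,2)] -> total=18
Click 3 (2,5) count=2: revealed 1 new [(2,5)] -> total=19

Answer: 19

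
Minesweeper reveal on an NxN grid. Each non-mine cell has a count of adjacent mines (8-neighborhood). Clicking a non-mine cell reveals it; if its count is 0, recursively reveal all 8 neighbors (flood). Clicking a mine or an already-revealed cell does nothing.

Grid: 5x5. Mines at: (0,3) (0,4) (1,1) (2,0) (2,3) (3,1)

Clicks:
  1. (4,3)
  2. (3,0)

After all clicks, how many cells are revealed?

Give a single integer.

Click 1 (4,3) count=0: revealed 6 new [(3,2) (3,3) (3,4) (4,2) (4,3) (4,4)] -> total=6
Click 2 (3,0) count=2: revealed 1 new [(3,0)] -> total=7

Answer: 7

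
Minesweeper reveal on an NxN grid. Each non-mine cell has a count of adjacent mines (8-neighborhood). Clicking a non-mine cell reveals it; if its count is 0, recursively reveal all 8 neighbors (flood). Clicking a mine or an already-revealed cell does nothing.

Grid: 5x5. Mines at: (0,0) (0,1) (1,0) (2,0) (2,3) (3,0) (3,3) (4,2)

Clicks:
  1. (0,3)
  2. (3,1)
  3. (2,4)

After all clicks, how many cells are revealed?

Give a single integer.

Answer: 8

Derivation:
Click 1 (0,3) count=0: revealed 6 new [(0,2) (0,3) (0,4) (1,2) (1,3) (1,4)] -> total=6
Click 2 (3,1) count=3: revealed 1 new [(3,1)] -> total=7
Click 3 (2,4) count=2: revealed 1 new [(2,4)] -> total=8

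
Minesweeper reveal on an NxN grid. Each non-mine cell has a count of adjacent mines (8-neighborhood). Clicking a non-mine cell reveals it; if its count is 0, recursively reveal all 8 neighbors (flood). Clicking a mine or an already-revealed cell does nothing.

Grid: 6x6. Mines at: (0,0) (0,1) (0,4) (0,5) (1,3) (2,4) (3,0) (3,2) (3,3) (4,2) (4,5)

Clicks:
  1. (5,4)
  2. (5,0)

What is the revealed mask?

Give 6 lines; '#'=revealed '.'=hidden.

Answer: ......
......
......
......
##....
##..#.

Derivation:
Click 1 (5,4) count=1: revealed 1 new [(5,4)] -> total=1
Click 2 (5,0) count=0: revealed 4 new [(4,0) (4,1) (5,0) (5,1)] -> total=5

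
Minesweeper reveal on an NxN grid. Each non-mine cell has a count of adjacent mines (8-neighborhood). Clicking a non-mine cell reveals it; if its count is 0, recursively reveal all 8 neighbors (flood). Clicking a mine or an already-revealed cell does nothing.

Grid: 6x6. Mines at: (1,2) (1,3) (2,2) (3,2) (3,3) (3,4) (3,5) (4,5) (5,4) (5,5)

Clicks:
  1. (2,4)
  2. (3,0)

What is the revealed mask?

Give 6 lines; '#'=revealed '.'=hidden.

Click 1 (2,4) count=4: revealed 1 new [(2,4)] -> total=1
Click 2 (3,0) count=0: revealed 16 new [(0,0) (0,1) (1,0) (1,1) (2,0) (2,1) (3,0) (3,1) (4,0) (4,1) (4,2) (4,3) (5,0) (5,1) (5,2) (5,3)] -> total=17

Answer: ##....
##....
##..#.
##....
####..
####..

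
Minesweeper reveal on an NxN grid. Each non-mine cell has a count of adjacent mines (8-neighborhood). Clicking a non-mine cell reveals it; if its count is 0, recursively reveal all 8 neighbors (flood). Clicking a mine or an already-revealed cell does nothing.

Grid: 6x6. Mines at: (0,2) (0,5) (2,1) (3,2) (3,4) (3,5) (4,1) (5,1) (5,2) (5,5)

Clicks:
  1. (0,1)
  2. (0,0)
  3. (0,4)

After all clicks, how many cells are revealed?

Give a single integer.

Click 1 (0,1) count=1: revealed 1 new [(0,1)] -> total=1
Click 2 (0,0) count=0: revealed 3 new [(0,0) (1,0) (1,1)] -> total=4
Click 3 (0,4) count=1: revealed 1 new [(0,4)] -> total=5

Answer: 5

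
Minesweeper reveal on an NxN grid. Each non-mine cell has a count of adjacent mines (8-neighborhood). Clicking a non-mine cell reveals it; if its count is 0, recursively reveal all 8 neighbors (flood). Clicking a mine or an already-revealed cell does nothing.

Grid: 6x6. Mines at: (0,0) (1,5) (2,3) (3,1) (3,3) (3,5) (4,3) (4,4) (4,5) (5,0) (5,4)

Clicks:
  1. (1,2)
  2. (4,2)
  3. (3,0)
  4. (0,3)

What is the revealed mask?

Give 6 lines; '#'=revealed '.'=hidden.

Answer: .####.
.####.
......
#.....
..#...
......

Derivation:
Click 1 (1,2) count=1: revealed 1 new [(1,2)] -> total=1
Click 2 (4,2) count=3: revealed 1 new [(4,2)] -> total=2
Click 3 (3,0) count=1: revealed 1 new [(3,0)] -> total=3
Click 4 (0,3) count=0: revealed 7 new [(0,1) (0,2) (0,3) (0,4) (1,1) (1,3) (1,4)] -> total=10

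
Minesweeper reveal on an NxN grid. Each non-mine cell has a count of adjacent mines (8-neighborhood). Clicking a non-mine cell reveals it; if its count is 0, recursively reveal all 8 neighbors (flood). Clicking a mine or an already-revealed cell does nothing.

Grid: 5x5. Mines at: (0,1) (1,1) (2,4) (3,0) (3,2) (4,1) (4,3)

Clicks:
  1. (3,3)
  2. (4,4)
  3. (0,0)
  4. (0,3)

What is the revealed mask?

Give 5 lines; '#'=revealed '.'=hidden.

Click 1 (3,3) count=3: revealed 1 new [(3,3)] -> total=1
Click 2 (4,4) count=1: revealed 1 new [(4,4)] -> total=2
Click 3 (0,0) count=2: revealed 1 new [(0,0)] -> total=3
Click 4 (0,3) count=0: revealed 6 new [(0,2) (0,3) (0,4) (1,2) (1,3) (1,4)] -> total=9

Answer: #.###
..###
.....
...#.
....#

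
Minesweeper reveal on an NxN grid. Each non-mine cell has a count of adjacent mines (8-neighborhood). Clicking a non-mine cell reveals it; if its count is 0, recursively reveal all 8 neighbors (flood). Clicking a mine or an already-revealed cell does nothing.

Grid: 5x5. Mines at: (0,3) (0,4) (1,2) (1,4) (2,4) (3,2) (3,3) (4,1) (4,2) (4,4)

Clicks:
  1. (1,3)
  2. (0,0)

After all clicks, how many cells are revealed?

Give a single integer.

Answer: 9

Derivation:
Click 1 (1,3) count=5: revealed 1 new [(1,3)] -> total=1
Click 2 (0,0) count=0: revealed 8 new [(0,0) (0,1) (1,0) (1,1) (2,0) (2,1) (3,0) (3,1)] -> total=9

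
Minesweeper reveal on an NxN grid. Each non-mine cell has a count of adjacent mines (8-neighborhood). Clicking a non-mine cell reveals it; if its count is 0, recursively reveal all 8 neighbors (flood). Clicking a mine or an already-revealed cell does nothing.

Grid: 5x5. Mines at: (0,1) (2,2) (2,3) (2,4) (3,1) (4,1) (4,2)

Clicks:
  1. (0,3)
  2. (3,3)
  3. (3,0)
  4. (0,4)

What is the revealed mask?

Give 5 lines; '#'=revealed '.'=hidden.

Click 1 (0,3) count=0: revealed 6 new [(0,2) (0,3) (0,4) (1,2) (1,3) (1,4)] -> total=6
Click 2 (3,3) count=4: revealed 1 new [(3,3)] -> total=7
Click 3 (3,0) count=2: revealed 1 new [(3,0)] -> total=8
Click 4 (0,4) count=0: revealed 0 new [(none)] -> total=8

Answer: ..###
..###
.....
#..#.
.....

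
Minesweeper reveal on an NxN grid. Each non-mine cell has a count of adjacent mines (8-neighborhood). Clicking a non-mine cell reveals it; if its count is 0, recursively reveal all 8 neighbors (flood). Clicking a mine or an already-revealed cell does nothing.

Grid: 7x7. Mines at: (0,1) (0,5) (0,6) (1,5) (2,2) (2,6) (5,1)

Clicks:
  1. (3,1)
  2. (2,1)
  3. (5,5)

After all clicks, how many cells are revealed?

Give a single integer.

Answer: 25

Derivation:
Click 1 (3,1) count=1: revealed 1 new [(3,1)] -> total=1
Click 2 (2,1) count=1: revealed 1 new [(2,1)] -> total=2
Click 3 (5,5) count=0: revealed 23 new [(2,3) (2,4) (2,5) (3,2) (3,3) (3,4) (3,5) (3,6) (4,2) (4,3) (4,4) (4,5) (4,6) (5,2) (5,3) (5,4) (5,5) (5,6) (6,2) (6,3) (6,4) (6,5) (6,6)] -> total=25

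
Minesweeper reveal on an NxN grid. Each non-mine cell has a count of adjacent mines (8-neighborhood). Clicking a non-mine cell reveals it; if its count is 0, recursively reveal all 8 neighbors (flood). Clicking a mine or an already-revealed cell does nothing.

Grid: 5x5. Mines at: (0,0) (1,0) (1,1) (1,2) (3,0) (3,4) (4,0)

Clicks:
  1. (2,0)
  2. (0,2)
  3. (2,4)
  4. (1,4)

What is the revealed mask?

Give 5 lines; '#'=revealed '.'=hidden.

Click 1 (2,0) count=3: revealed 1 new [(2,0)] -> total=1
Click 2 (0,2) count=2: revealed 1 new [(0,2)] -> total=2
Click 3 (2,4) count=1: revealed 1 new [(2,4)] -> total=3
Click 4 (1,4) count=0: revealed 5 new [(0,3) (0,4) (1,3) (1,4) (2,3)] -> total=8

Answer: ..###
...##
#..##
.....
.....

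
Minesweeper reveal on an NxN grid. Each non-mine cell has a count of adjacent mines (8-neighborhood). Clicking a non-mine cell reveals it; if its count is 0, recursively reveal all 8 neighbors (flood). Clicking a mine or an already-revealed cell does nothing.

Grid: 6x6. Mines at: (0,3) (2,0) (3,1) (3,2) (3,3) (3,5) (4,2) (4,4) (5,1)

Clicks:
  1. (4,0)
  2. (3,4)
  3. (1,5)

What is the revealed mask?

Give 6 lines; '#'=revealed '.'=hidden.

Click 1 (4,0) count=2: revealed 1 new [(4,0)] -> total=1
Click 2 (3,4) count=3: revealed 1 new [(3,4)] -> total=2
Click 3 (1,5) count=0: revealed 6 new [(0,4) (0,5) (1,4) (1,5) (2,4) (2,5)] -> total=8

Answer: ....##
....##
....##
....#.
#.....
......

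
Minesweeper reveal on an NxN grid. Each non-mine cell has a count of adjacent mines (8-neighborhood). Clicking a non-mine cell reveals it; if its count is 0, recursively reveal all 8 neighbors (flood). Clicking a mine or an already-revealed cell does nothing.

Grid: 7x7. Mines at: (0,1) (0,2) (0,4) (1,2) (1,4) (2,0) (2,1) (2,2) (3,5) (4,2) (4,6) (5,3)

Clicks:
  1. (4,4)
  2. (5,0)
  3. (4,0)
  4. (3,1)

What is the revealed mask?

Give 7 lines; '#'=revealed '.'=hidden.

Click 1 (4,4) count=2: revealed 1 new [(4,4)] -> total=1
Click 2 (5,0) count=0: revealed 10 new [(3,0) (3,1) (4,0) (4,1) (5,0) (5,1) (5,2) (6,0) (6,1) (6,2)] -> total=11
Click 3 (4,0) count=0: revealed 0 new [(none)] -> total=11
Click 4 (3,1) count=4: revealed 0 new [(none)] -> total=11

Answer: .......
.......
.......
##.....
##..#..
###....
###....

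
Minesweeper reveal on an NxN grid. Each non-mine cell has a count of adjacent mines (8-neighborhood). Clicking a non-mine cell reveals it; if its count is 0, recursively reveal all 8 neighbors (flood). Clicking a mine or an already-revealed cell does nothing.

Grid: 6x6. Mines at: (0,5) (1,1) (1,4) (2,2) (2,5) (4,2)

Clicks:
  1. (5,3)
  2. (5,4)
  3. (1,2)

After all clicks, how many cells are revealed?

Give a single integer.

Answer: 10

Derivation:
Click 1 (5,3) count=1: revealed 1 new [(5,3)] -> total=1
Click 2 (5,4) count=0: revealed 8 new [(3,3) (3,4) (3,5) (4,3) (4,4) (4,5) (5,4) (5,5)] -> total=9
Click 3 (1,2) count=2: revealed 1 new [(1,2)] -> total=10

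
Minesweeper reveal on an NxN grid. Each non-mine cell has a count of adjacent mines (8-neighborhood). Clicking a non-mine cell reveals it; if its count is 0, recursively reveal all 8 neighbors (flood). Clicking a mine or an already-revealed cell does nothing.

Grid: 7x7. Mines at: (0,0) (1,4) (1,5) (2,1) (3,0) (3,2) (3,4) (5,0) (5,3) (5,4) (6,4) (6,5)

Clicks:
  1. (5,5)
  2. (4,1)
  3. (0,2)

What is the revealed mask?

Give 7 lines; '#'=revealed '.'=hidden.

Click 1 (5,5) count=3: revealed 1 new [(5,5)] -> total=1
Click 2 (4,1) count=3: revealed 1 new [(4,1)] -> total=2
Click 3 (0,2) count=0: revealed 6 new [(0,1) (0,2) (0,3) (1,1) (1,2) (1,3)] -> total=8

Answer: .###...
.###...
.......
.......
.#.....
.....#.
.......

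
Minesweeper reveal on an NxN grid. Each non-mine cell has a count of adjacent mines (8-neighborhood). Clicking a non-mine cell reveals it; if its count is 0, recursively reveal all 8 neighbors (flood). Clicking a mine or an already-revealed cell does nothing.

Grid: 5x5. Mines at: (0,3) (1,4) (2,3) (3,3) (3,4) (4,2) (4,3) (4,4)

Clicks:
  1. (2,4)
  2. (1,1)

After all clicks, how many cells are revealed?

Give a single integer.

Click 1 (2,4) count=4: revealed 1 new [(2,4)] -> total=1
Click 2 (1,1) count=0: revealed 14 new [(0,0) (0,1) (0,2) (1,0) (1,1) (1,2) (2,0) (2,1) (2,2) (3,0) (3,1) (3,2) (4,0) (4,1)] -> total=15

Answer: 15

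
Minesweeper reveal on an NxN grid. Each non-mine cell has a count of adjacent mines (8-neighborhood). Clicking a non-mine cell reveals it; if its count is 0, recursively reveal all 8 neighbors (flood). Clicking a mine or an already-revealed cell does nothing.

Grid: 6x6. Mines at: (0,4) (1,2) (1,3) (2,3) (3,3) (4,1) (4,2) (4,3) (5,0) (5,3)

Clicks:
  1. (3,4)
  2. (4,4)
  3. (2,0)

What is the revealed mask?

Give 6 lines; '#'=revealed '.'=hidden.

Click 1 (3,4) count=3: revealed 1 new [(3,4)] -> total=1
Click 2 (4,4) count=3: revealed 1 new [(4,4)] -> total=2
Click 3 (2,0) count=0: revealed 8 new [(0,0) (0,1) (1,0) (1,1) (2,0) (2,1) (3,0) (3,1)] -> total=10

Answer: ##....
##....
##....
##..#.
....#.
......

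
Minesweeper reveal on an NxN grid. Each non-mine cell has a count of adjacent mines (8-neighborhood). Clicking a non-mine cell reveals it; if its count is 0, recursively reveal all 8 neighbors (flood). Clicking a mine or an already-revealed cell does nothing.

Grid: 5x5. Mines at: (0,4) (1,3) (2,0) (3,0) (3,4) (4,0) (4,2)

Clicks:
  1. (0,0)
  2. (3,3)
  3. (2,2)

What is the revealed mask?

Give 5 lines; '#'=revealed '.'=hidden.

Answer: ###..
###..
..#..
...#.
.....

Derivation:
Click 1 (0,0) count=0: revealed 6 new [(0,0) (0,1) (0,2) (1,0) (1,1) (1,2)] -> total=6
Click 2 (3,3) count=2: revealed 1 new [(3,3)] -> total=7
Click 3 (2,2) count=1: revealed 1 new [(2,2)] -> total=8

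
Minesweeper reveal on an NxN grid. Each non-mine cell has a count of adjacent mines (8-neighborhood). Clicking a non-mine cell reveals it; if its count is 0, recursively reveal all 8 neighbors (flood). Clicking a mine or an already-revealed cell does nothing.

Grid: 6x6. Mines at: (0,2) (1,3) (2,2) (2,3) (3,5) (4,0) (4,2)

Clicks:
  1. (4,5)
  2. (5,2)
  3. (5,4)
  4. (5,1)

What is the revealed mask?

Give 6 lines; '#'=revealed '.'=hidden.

Answer: ......
......
......
......
...###
.#####

Derivation:
Click 1 (4,5) count=1: revealed 1 new [(4,5)] -> total=1
Click 2 (5,2) count=1: revealed 1 new [(5,2)] -> total=2
Click 3 (5,4) count=0: revealed 5 new [(4,3) (4,4) (5,3) (5,4) (5,5)] -> total=7
Click 4 (5,1) count=2: revealed 1 new [(5,1)] -> total=8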